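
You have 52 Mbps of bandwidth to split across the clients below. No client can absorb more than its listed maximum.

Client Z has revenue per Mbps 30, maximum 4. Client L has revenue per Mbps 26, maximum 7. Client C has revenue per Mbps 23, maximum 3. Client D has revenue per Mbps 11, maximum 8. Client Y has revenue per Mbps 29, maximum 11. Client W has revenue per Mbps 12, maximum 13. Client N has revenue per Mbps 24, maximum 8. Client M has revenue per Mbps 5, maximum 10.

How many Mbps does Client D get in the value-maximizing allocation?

6

Highest revenue per Mbps first: Client Z 30 > Client Y 29 > Client L 26 > Client N 24 > Client C 23 > Client W 12 > Client D 11 > Client M 5.
Client Z takes 4 to reach its cap of 4 → 48 left.
Client Y: +11 to 11 (cap) → 37 left.
Client L takes 7 to reach its cap of 7 → 30 left.
Client N takes 8 to reach its cap of 8 → 22 left.
Give Client C 3 to hit its cap of 3 → 19 left.
Client W takes 13 to reach its cap of 13 → 6 left.
Only 6 left; Client D takes them to reach 6.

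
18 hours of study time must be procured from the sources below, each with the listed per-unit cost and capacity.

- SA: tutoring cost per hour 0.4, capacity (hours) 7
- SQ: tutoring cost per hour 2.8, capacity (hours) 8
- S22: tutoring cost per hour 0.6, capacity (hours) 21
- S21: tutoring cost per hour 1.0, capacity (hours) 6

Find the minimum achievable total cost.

Cheapest first:
Take 7 from SA at 0.4 → need 11 more.
Take 11 from S22 at 0.6 to finish.
S21, SQ: unused.
Cost = 7×0.4 + 11×0.6 = 9.4.

9.4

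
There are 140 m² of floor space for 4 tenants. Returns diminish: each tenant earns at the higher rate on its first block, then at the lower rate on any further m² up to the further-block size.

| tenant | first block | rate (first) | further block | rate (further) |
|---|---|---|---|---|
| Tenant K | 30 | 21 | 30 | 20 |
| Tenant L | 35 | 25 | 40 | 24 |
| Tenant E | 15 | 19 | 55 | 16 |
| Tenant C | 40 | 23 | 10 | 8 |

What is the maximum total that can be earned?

Order all 8 blocks by rate: Tenant L/first 25 > Tenant L/second 24 > Tenant C/first 23 > Tenant K/first 21 > Tenant K/second 20 > Tenant E/first 19 > Tenant E/second 16 > Tenant C/second 8.
Tenant L first at 25: fill all 35 ; 105 left.
Tenant L second at 24: fill all 40 ; 65 left.
Fill Tenant C first block (40 at 23) ; 25 left.
25 remain; put them into Tenant K first at 21.
Total = 25×35 + 24×40 + 23×40 + 21×25 = 3280.

3280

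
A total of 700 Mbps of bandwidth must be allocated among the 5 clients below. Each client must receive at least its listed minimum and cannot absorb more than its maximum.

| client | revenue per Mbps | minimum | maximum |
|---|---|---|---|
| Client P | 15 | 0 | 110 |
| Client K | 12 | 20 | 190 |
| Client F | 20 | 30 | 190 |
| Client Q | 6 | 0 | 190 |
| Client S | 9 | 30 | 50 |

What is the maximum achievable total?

9140

Meeting every minimum uses 0+20+30+0+30 = 80 Mbps, leaving 620.
Highest revenue per Mbps first: Client F 20 > Client P 15 > Client K 12 > Client S 9 > Client Q 6.
Client F takes 160 more to reach its cap of 190 ; 460 left.
Give Client P 110 more to hit its cap of 110 ; 350 left.
Client K: +170 to 190 (cap) ; 180 left.
Client S: +20 to 50 (cap) ; 160 left.
Client Q: +160 (room for 190) → 160. Pool exhausted.
Total = 15×110 + 12×190 + 20×190 + 6×160 + 9×50 = 9140.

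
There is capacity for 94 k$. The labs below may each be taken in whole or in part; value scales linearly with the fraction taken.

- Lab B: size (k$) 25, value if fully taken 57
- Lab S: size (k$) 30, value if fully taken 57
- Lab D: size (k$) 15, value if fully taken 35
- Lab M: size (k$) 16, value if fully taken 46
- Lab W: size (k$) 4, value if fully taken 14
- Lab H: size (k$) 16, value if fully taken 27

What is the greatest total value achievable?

Sort by value density: Lab W 14/4≈3.5, Lab M 46/16≈2.88, Lab D 35/15≈2.33, Lab B 57/25≈2.28, Lab S 57/30≈1.9, Lab H 27/16≈1.69.
Take all of Lab W (4 k$, value 14) → 90 k$ left.
Lab M: take in full, 16 k$ for value 46 → 74 left.
Lab D: take in full, 15 k$ for value 35 → 59 left.
Take all of Lab B (25 k$, value 57) → 34 k$ left.
Take all of Lab S (30 k$, value 57) → 4 k$ left.
4 k$ left: a 4/16 share of Lab H gives 27×4/16 = 6.75.
Total value = 215.75.

215.75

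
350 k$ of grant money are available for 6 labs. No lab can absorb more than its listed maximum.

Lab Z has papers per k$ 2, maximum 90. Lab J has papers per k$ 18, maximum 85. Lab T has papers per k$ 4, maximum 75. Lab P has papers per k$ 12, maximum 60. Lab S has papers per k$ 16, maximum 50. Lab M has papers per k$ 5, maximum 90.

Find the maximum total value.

3760

Highest papers per k$ first: Lab J 18 > Lab S 16 > Lab P 12 > Lab M 5 > Lab T 4 > Lab Z 2.
Lab J takes 85 to reach its cap of 85 → 265 left.
Lab S: +50 to 50 (cap) → 215 left.
Lab P: +60 to 60 (cap) → 155 left.
Give Lab M 90 to hit its cap of 90 → 65 left.
Lab T: +65 (room for 75) → 65. Pool exhausted.
Total = 18×85 + 4×65 + 12×60 + 16×50 + 5×90 = 3760.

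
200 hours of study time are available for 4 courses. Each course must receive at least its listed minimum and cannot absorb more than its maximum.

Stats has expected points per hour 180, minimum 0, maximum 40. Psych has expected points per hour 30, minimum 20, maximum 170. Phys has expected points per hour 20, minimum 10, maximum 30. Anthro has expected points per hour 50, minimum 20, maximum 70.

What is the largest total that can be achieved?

13300

Meeting every minimum uses 0+20+10+20 = 50 hours, leaving 150.
Rank by expected points per hour: Stats 180 > Anthro 50 > Psych 30 > Phys 20.
Give Stats 40 more to hit its cap of 40 ; 110 left.
Anthro takes 50 more to reach its cap of 70 ; 60 left.
Psych has room for 150 more but only 60 remain, so it gets 80.
Total = 180×40 + 30×80 + 20×10 + 50×70 = 13300.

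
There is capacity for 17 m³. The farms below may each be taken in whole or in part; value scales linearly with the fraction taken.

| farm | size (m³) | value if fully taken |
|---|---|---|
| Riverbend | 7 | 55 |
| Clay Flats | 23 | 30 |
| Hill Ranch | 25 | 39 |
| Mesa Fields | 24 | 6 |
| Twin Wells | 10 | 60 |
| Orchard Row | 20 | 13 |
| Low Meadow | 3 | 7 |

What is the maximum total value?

Sort by value density: Riverbend 55/7≈7.86, Twin Wells 60/10≈6, Low Meadow 7/3≈2.33, Hill Ranch 39/25≈1.56, Clay Flats 30/23≈1.3, Orchard Row 13/20≈0.65, Mesa Fields 6/24≈0.25.
Take all of Riverbend (7 m³, value 55) → 10 m³ left.
Twin Wells: take in full, 10 m³ for value 60 → 0 left.
Total value = 115.

115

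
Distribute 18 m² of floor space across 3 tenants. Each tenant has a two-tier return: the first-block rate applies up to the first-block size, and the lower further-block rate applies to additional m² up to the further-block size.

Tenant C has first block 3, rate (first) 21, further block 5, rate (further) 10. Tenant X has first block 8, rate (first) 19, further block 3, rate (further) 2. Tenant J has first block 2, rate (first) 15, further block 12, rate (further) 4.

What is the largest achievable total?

Order all 6 blocks by rate: Tenant C/first 21 > Tenant X/first 19 > Tenant J/first 15 > Tenant C/second 10 > Tenant J/second 4 > Tenant X/second 2.
Tenant C first at 21: fill all 3 — 15 left.
Tenant X first at 19: fill all 8 — 7 left.
Tenant J first at 15: fill all 2 — 5 left.
Tenant C second at 10: fill all 5 — 0 left.
Total = 21×3 + 19×8 + 15×2 + 10×5 = 295.

295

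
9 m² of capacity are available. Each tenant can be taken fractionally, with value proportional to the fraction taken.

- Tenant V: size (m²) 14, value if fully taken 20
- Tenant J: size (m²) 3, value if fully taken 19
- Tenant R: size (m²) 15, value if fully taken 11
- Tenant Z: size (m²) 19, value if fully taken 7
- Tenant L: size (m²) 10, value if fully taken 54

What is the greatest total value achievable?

51.4

Best value per unit of size first: Tenant J 19/3≈6.33, Tenant L 54/10≈5.4, Tenant V 20/14≈1.43, Tenant R 11/15≈0.733, Tenant Z 7/19≈0.368.
All 3 m² of Tenant J fit (value 19) — 6 remain.
Only 6 m² remain; take 6/10 of Tenant L for value 54×6/10 = 32.4.
Total value = 51.4.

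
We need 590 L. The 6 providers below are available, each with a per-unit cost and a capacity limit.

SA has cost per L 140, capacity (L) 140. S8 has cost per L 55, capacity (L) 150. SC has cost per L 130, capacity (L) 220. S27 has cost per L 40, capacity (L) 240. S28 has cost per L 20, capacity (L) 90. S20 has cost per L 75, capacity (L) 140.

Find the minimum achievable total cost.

27900

Cheapest first:
S28 (20): use full 90 → 500 L to go.
S27 at 40: take all 240 L → 260 still needed.
S8 (55): use full 150 → 110 L to go.
S20 (75): take the remaining 110 → done.
SC, SA: unused.
Cost = 90×20 + 240×40 + 150×55 + 110×75 = 27900.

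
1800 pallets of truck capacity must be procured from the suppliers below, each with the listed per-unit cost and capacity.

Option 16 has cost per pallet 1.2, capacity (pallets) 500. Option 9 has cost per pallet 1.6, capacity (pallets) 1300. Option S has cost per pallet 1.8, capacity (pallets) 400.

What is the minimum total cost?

2680

Cheapest first:
Take 500 from Option 16 at 1.2 ; need 1300 more.
Option 9 (1.6): use full 1300 ; 0 pallets to go.
Option S: unused.
Cost = 500×1.2 + 1300×1.6 = 2680.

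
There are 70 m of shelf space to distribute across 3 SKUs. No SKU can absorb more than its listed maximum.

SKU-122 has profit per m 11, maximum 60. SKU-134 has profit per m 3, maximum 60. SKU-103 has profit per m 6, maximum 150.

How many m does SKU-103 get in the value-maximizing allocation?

10

Order the SKUs by profit per m: SKU-122 11 > SKU-103 6 > SKU-134 3.
SKU-122: +60 to 60 (cap) ; 10 left.
Only 10 left; SKU-103 takes them to reach 10.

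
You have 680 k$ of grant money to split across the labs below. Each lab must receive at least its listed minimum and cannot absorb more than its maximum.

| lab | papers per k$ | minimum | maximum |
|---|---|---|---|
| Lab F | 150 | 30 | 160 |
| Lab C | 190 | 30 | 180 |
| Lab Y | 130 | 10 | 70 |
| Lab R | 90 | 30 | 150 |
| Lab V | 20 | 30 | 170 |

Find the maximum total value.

Meeting every minimum uses 30+30+10+30+30 = 130 k$, leaving 550.
Order the labs by papers per k$: Lab C 190 > Lab F 150 > Lab Y 130 > Lab R 90 > Lab V 20.
Give Lab C 150 more to hit its cap of 180 → 400 left.
Give Lab F 130 more to hit its cap of 160 → 270 left.
Give Lab Y 60 more to hit its cap of 70 → 210 left.
Lab R: +120 to 150 (cap) → 90 left.
Only 90 left; Lab V takes them to reach 120.
Total = 150×160 + 190×180 + 130×70 + 90×150 + 20×120 = 83200.

83200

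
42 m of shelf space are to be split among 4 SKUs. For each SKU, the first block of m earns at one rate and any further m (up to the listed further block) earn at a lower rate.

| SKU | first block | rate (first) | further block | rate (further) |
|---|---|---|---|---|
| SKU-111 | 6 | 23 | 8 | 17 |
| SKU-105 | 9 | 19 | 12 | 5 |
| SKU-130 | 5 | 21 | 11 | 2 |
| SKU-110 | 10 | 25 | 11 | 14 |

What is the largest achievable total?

856

Order all 8 blocks by rate: SKU-110/tier1 25 > SKU-111/tier1 23 > SKU-130/tier1 21 > SKU-105/tier1 19 > SKU-111/tier2 17 > SKU-110/tier2 14 > SKU-105/tier2 5 > SKU-130/tier2 2.
SKU-110/tier1 (25): +10 ; 32 left.
SKU-111/tier1 (23): +6 ; 26 left.
Fill SKU-130 tier1 block (5 at 21) ; 21 left.
SKU-105 tier1 at 19: fill all 9 ; 12 left.
SKU-111/tier2 (17): +8 ; 4 left.
4 remain; put them into SKU-110 tier2 at 14.
Total = 25×10 + 23×6 + 21×5 + 19×9 + 17×8 + 14×4 = 856.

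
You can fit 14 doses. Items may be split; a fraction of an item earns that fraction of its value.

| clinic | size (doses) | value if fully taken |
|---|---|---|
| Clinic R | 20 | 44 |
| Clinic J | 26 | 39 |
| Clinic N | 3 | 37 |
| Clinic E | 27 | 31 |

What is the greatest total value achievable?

Sort by value density: Clinic N 37/3≈12.3, Clinic R 44/20≈2.2, Clinic J 39/26≈1.5, Clinic E 31/27≈1.15.
All 3 doses of Clinic N fit (value 37) ; 11 remain.
Fill the last 11 doses with part of Clinic R: 11/20 of it earns 24.2.
Total value = 61.2.

61.2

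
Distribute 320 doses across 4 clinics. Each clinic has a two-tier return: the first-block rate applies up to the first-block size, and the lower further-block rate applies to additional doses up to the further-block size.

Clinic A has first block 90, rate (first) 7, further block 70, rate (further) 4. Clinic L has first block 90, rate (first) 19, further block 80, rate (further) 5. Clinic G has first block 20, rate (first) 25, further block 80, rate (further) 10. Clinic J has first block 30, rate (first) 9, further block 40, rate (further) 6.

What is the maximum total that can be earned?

3970

Treat each block as its own option and order by rate: Clinic G/first 25 > Clinic L/first 19 > Clinic G/second 10 > Clinic J/first 9 > Clinic A/first 7 > Clinic J/second 6 > Clinic L/second 5 > Clinic A/second 4.
Clinic G first at 25: fill all 20 → 300 left.
Clinic L/first (19): +90 → 210 left.
Clinic G/second (10): +80 → 130 left.
Clinic J/first (9): +30 → 100 left.
Clinic A/first (7): +90 → 10 left.
10 remain; put them into Clinic J second at 6.
Total = 25×20 + 19×90 + 10×80 + 9×30 + 7×90 + 6×10 = 3970.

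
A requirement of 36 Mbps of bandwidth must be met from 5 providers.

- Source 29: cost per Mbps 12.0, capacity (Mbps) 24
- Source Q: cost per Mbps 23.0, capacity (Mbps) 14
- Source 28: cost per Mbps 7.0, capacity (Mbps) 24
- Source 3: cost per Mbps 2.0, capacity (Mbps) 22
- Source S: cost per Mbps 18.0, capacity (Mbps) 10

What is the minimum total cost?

142

Fill from the cheapest provider first.
Source 3 at 2.0: take all 22 Mbps — 14 still needed.
Source 28 at 7.0: take 14 of its 24 — requirement met.
Source 29, Source S, Source Q: unused.
Cost = 22×2.0 + 14×7.0 = 142.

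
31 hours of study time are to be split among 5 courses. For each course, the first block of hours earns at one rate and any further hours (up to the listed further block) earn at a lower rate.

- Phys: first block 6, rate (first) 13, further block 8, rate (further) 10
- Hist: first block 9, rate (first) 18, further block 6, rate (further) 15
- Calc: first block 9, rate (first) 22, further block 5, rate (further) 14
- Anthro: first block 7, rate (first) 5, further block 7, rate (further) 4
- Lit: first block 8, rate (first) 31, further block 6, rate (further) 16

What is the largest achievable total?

Rank every tier by rate: Lit/T1 31 > Calc/T1 22 > Hist/T1 18 > Lit/T2 16 > Hist/T2 15 > Calc/T2 14 > Phys/T1 13 > Phys/T2 10 > Anthro/T1 5 > Anthro/T2 4.
Fill Lit T1 block (8 at 31) — 23 left.
Calc/T1 (22): +9 — 14 left.
Hist/T1 (18): +9 — 5 left.
5 remain; put them into Lit T2 at 16.
Total = 31×8 + 22×9 + 18×9 + 16×5 = 688.

688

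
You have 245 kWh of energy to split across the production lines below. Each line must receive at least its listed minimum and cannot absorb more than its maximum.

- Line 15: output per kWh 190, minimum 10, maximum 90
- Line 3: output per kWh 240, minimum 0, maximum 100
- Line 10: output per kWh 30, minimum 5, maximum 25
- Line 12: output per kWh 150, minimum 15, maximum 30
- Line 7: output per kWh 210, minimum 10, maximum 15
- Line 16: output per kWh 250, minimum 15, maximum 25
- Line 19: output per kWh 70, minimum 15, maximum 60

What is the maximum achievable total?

Meeting every minimum uses 10+0+5+15+10+15+15 = 70 kWh, leaving 175.
Order the production lines by output per kWh: Line 16 250 > Line 3 240 > Line 7 210 > Line 15 190 > Line 12 150 > Line 19 70 > Line 10 30.
Give Line 16 10 more to hit its cap of 25 — 165 left.
Line 3: +100 to 100 (cap) — 65 left.
Line 7: +5 to 15 (cap) — 60 left.
Only 60 left; Line 15 takes them to reach 70.
Total = 190×70 + 240×100 + 30×5 + 150×15 + 210×15 + 250×25 + 70×15 = 50150.

50150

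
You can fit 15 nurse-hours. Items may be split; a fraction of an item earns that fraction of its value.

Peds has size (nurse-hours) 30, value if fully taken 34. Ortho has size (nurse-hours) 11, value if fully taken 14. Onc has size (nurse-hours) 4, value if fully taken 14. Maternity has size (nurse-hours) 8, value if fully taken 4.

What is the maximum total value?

28

Rank by value-to-size ratio: Onc 14/4≈3.5, Ortho 14/11≈1.27, Peds 34/30≈1.13, Maternity 4/8≈0.5.
Onc: take in full, 4 nurse-hours for value 14 → 11 left.
Ortho: take in full, 11 nurse-hours for value 14 → 0 left.
Total value = 28.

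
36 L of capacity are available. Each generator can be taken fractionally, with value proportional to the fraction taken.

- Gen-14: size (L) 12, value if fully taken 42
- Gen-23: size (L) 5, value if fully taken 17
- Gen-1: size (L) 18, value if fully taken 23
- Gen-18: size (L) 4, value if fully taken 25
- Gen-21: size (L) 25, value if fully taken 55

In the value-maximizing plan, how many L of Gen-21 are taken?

Best value per unit of size first: Gen-18 25/4≈6.25, Gen-14 42/12≈3.5, Gen-23 17/5≈3.4, Gen-21 55/25≈2.2, Gen-1 23/18≈1.28.
All 4 L of Gen-18 fit (value 25) — 32 remain.
Gen-14: take in full, 12 L for value 42 — 20 left.
All 5 L of Gen-23 fit (value 17) — 15 remain.
Fill the last 15 L with part of Gen-21: 15/25 of it earns 33.

15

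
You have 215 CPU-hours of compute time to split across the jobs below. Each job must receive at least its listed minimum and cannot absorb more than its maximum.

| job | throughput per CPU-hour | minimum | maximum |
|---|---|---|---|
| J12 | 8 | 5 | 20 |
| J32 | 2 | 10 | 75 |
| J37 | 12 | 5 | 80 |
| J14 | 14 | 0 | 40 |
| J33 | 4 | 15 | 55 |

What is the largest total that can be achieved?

Meeting every minimum uses 5+10+5+0+15 = 35 CPU-hours, leaving 180.
Rank by throughput per CPU-hour: J14 14 > J37 12 > J12 8 > J33 4 > J32 2.
J14: +40 to 40 (cap) — 140 left.
Give J37 75 more to hit its cap of 80 — 65 left.
J12 takes 15 more to reach its cap of 20 — 50 left.
Give J33 40 more to hit its cap of 55 — 10 left.
Only 10 left; J32 takes them to reach 20.
Total = 8×20 + 2×20 + 12×80 + 14×40 + 4×55 = 1940.

1940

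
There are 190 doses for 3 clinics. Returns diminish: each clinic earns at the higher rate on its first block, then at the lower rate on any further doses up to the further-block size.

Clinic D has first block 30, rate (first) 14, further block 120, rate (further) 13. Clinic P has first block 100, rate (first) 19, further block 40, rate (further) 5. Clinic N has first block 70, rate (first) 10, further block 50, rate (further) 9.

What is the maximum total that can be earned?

3100

Treat each block as its own option and order by rate: Clinic P/first 19 > Clinic D/first 14 > Clinic D/second 13 > Clinic N/first 10 > Clinic N/second 9 > Clinic P/second 5.
Clinic P first at 19: fill all 100 — 90 left.
Clinic D/first (14): +30 — 60 left.
Clinic D second at 13: only 60 left, fill 60.
Total = 19×100 + 14×30 + 13×60 = 3100.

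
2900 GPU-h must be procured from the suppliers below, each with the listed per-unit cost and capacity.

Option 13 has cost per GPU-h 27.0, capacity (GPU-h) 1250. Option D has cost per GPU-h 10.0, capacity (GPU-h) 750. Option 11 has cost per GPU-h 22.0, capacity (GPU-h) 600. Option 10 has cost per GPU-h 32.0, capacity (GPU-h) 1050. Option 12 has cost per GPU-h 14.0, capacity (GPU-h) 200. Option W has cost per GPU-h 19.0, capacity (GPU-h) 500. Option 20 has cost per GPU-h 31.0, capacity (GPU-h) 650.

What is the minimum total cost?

Fill from the cheapest supplier first.
Option D at 10.0: take all 750 GPU-h ; 2150 still needed.
Option 12 (14.0): use full 200 ; 1950 GPU-h to go.
Option W at 19.0: take all 500 GPU-h ; 1450 still needed.
Option 11 (22.0): use full 600 ; 850 GPU-h to go.
Option 13 (27.0): take the remaining 850 ; done.
Option 20, Option 10: unused.
Cost = 750×10.0 + 200×14.0 + 500×19.0 + 600×22.0 + 850×27.0 = 55950.

55950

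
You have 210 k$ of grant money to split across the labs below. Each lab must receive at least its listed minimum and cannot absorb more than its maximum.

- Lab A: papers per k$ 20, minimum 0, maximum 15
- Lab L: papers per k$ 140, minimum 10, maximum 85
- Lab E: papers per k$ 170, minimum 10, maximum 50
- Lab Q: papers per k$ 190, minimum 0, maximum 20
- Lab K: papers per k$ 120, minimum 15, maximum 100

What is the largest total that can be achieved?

30800

Meeting every minimum uses 0+10+10+0+15 = 35 k$, leaving 175.
Order the labs by papers per k$: Lab Q 190 > Lab E 170 > Lab L 140 > Lab K 120 > Lab A 20.
Give Lab Q 20 more to hit its cap of 20 ; 155 left.
Lab E takes 40 more to reach its cap of 50 ; 115 left.
Lab L takes 75 more to reach its cap of 85 ; 40 left.
Lab K: +40 (room for 85) → 55. Pool exhausted.
Total = 140×85 + 170×50 + 190×20 + 120×55 = 30800.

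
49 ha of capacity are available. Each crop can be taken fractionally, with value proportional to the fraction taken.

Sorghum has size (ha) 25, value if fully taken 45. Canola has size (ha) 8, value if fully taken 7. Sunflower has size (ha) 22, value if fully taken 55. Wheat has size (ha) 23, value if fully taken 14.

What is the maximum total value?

101.75

Best value per unit of size first: Sunflower 55/22≈2.5, Sorghum 45/25≈1.8, Canola 7/8≈0.875, Wheat 14/23≈0.609.
All 22 ha of Sunflower fit (value 55) → 27 remain.
Take all of Sorghum (25 ha, value 45) → 2 ha left.
2 ha left: a 2/8 share of Canola gives 7×2/8 = 1.75.
Total value = 101.75.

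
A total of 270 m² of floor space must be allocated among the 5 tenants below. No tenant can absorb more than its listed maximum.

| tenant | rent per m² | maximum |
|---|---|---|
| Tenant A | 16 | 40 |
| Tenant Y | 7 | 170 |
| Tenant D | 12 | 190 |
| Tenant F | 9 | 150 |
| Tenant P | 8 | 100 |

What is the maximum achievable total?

Order the tenants by rent per m²: Tenant A 16 > Tenant D 12 > Tenant F 9 > Tenant P 8 > Tenant Y 7.
Tenant A: +40 to 40 (cap) — 230 left.
Tenant D takes 190 to reach its cap of 190 — 40 left.
Only 40 left; Tenant F takes them to reach 40.
Total = 16×40 + 12×190 + 9×40 = 3280.

3280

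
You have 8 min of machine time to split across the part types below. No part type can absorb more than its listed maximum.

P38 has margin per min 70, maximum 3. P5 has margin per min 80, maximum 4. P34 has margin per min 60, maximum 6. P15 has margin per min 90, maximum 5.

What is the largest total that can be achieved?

690

Highest margin per min first: P15 90 > P5 80 > P38 70 > P34 60.
P15 takes 5 to reach its cap of 5 — 3 left.
P5 has room for 4 but only 3 remain, so it gets 3.
Total = 80×3 + 90×5 = 690.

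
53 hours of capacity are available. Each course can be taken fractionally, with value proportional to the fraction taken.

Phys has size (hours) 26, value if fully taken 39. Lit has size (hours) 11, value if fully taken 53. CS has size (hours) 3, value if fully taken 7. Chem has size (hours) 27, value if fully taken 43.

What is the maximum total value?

Sort by value density: Lit 53/11≈4.82, CS 7/3≈2.33, Chem 43/27≈1.59, Phys 39/26≈1.5.
Take all of Lit (11 hours, value 53) — 42 hours left.
Take all of CS (3 hours, value 7) — 39 hours left.
Take all of Chem (27 hours, value 43) — 12 hours left.
12 hours left: a 12/26 share of Phys gives 39×12/26 = 18.
Total value = 121.

121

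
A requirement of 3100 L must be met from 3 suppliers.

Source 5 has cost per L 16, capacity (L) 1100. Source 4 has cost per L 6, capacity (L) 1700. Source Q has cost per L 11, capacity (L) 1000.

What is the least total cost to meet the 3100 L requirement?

27600

Cheapest first:
Source 4 at 6: take all 1700 L → 1400 still needed.
Source Q at 11: take all 1000 L → 400 still needed.
Source 5 (16): take the remaining 400 → done.
Cost = 1700×6 + 1000×11 + 400×16 = 27600.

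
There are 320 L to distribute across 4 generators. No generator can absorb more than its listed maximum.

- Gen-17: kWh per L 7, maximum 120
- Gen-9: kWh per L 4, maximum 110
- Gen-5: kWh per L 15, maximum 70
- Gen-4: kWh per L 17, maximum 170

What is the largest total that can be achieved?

Rank by kWh per L: Gen-4 17 > Gen-5 15 > Gen-17 7 > Gen-9 4.
Gen-4 takes 170 to reach its cap of 170 → 150 left.
Gen-5 takes 70 to reach its cap of 70 → 80 left.
Gen-17 has room for 120 but only 80 remain, so it gets 80.
Total = 7×80 + 15×70 + 17×170 = 4500.

4500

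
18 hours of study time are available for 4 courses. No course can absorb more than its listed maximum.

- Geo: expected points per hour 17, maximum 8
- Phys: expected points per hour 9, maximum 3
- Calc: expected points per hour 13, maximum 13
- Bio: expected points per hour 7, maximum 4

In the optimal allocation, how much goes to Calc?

10

Rank by expected points per hour: Geo 17 > Calc 13 > Phys 9 > Bio 7.
Give Geo 8 to hit its cap of 8 ; 10 left.
Calc has room for 13 but only 10 remain, so it gets 10.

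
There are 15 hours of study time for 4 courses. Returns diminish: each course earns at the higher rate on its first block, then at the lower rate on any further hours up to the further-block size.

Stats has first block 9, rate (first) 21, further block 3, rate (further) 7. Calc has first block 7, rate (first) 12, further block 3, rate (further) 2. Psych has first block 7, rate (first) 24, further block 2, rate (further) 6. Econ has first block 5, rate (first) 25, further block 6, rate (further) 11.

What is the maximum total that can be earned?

356

Rank every tier by rate: Econ/T1 25 > Psych/T1 24 > Stats/T1 21 > Calc/T1 12 > Econ/T2 11 > Stats/T2 7 > Psych/T2 6 > Calc/T2 2.
Econ T1 at 25: fill all 5 → 10 left.
Psych/T1 (24): +7 → 3 left.
Stats T1 at 21: only 3 left, fill 3.
Total = 25×5 + 24×7 + 21×3 = 356.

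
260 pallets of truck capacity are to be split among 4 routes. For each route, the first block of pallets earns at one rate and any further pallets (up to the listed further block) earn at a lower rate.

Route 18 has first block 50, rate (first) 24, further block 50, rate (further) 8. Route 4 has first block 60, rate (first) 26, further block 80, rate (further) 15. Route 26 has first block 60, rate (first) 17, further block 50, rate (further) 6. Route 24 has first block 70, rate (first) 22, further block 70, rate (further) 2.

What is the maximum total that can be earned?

Treat each block as its own option and order by rate: Route 4/tier1 26 > Route 18/tier1 24 > Route 24/tier1 22 > Route 26/tier1 17 > Route 4/tier2 15 > Route 18/tier2 8 > Route 26/tier2 6 > Route 24/tier2 2.
Fill Route 4 tier1 block (60 at 26) ; 200 left.
Route 18/tier1 (24): +50 ; 150 left.
Route 24 tier1 at 22: fill all 70 ; 80 left.
Route 26 tier1 at 17: fill all 60 ; 20 left.
20 remain; put them into Route 4 tier2 at 15.
Total = 26×60 + 24×50 + 22×70 + 17×60 + 15×20 = 5620.

5620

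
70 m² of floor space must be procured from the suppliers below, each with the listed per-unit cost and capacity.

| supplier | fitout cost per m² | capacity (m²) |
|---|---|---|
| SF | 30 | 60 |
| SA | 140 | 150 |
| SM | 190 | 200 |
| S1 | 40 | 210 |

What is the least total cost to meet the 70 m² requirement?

2200

Fill from the cheapest supplier first.
SF at 30: take all 60 m² — 10 still needed.
S1 at 40: take 10 of its 210 — requirement met.
SA, SM: unused.
Cost = 60×30 + 10×40 = 2200.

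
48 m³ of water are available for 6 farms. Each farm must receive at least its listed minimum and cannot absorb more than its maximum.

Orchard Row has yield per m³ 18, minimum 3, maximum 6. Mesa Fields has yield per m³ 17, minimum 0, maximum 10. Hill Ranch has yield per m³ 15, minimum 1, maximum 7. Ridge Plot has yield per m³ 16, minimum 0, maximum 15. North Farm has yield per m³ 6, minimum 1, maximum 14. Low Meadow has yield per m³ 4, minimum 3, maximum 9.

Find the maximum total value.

677

Meeting every minimum uses 3+0+1+0+1+3 = 8 m³, leaving 40.
Highest yield per m³ first: Orchard Row 18 > Mesa Fields 17 > Ridge Plot 16 > Hill Ranch 15 > North Farm 6 > Low Meadow 4.
Give Orchard Row 3 more to hit its cap of 6 — 37 left.
Give Mesa Fields 10 more to hit its cap of 10 — 27 left.
Ridge Plot takes 15 more to reach its cap of 15 — 12 left.
Hill Ranch: +6 to 7 (cap) — 6 left.
North Farm has room for 13 more but only 6 remain, so it gets 7.
Total = 18×6 + 17×10 + 15×7 + 16×15 + 6×7 + 4×3 = 677.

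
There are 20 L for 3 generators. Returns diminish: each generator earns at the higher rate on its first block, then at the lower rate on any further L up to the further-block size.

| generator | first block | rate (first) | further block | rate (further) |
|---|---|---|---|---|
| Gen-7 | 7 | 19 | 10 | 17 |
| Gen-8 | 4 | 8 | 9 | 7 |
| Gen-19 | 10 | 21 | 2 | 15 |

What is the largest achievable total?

394

Order all 6 blocks by rate: Gen-19/tier1 21 > Gen-7/tier1 19 > Gen-7/tier2 17 > Gen-19/tier2 15 > Gen-8/tier1 8 > Gen-8/tier2 7.
Gen-19/tier1 (21): +10 → 10 left.
Gen-7 tier1 at 19: fill all 7 → 3 left.
Gen-7/tier2: +3 of 10 at 17; pool empty.
Total = 21×10 + 19×7 + 17×3 = 394.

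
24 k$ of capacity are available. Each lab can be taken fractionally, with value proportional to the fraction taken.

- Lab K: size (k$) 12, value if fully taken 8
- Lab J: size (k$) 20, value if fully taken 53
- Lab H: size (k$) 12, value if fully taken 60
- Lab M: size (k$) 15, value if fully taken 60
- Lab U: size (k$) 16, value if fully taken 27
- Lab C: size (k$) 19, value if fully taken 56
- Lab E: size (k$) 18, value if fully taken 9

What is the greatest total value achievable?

108

Sort by value density: Lab H 60/12≈5, Lab M 60/15≈4, Lab C 56/19≈2.95, Lab J 53/20≈2.65, Lab U 27/16≈1.69, Lab K 8/12≈0.667, Lab E 9/18≈0.5.
All 12 k$ of Lab H fit (value 60) → 12 remain.
Only 12 k$ remain; take 12/15 of Lab M for value 60×12/15 = 48.
Total value = 108.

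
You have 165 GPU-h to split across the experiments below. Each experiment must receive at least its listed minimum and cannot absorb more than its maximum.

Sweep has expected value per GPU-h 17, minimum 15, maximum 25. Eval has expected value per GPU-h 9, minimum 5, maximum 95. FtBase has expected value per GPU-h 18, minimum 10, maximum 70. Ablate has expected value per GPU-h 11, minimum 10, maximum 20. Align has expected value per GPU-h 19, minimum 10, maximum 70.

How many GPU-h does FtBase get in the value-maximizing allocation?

Meeting every minimum uses 15+5+10+10+10 = 50 GPU-h, leaving 115.
Order the experiments by expected value per GPU-h: Align 19 > FtBase 18 > Sweep 17 > Ablate 11 > Eval 9.
Align: +60 to 70 (cap) → 55 left.
FtBase has room for 60 more but only 55 remain, so it gets 65.

65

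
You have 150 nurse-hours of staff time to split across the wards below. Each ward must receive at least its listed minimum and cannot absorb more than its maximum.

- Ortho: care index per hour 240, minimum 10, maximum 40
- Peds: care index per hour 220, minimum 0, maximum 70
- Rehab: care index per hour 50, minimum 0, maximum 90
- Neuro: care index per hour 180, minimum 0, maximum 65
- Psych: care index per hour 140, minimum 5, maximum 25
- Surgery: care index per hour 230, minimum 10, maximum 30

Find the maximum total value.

Meeting every minimum uses 10+0+0+0+5+10 = 25 nurse-hours, leaving 125.
Order the wards by care index per hour: Ortho 240 > Surgery 230 > Peds 220 > Neuro 180 > Psych 140 > Rehab 50.
Ortho takes 30 more to reach its cap of 40 → 95 left.
Give Surgery 20 more to hit its cap of 30 → 75 left.
Peds takes 70 more to reach its cap of 70 → 5 left.
Neuro has room for 65 more but only 5 remain, so it gets 5.
Total = 240×40 + 220×70 + 180×5 + 140×5 + 230×30 = 33500.

33500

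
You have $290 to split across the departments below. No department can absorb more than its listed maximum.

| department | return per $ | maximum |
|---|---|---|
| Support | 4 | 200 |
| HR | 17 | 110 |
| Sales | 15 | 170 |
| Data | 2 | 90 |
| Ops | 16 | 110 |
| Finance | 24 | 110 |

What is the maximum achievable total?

Highest return per $ first: Finance 24 > HR 17 > Ops 16 > Sales 15 > Support 4 > Data 2.
Finance takes 110 to reach its cap of 110 ; 180 left.
HR takes 110 to reach its cap of 110 ; 70 left.
Ops has room for 110 but only 70 remain, so it gets 70.
Total = 17×110 + 16×70 + 24×110 = 5630.

5630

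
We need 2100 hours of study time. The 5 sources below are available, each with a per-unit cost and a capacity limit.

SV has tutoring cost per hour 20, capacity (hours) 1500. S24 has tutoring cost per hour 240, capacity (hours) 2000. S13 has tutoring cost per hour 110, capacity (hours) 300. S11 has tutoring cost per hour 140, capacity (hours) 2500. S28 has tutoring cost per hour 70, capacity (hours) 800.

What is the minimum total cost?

Fill from the cheapest source first.
SV (20): use full 1500 — 600 hours to go.
Take 600 from S28 at 70 to finish.
S13, S11, S24: unused.
Cost = 1500×20 + 600×70 = 72000.

72000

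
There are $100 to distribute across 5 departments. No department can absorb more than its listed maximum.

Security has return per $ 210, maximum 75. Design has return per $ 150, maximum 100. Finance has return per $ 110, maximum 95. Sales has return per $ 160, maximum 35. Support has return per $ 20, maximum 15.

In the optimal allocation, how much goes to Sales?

25

Rank by return per $: Security 210 > Sales 160 > Design 150 > Finance 110 > Support 20.
Security: +75 to 75 (cap) ; 25 left.
Sales: +25 (room for 35) → 25. Pool exhausted.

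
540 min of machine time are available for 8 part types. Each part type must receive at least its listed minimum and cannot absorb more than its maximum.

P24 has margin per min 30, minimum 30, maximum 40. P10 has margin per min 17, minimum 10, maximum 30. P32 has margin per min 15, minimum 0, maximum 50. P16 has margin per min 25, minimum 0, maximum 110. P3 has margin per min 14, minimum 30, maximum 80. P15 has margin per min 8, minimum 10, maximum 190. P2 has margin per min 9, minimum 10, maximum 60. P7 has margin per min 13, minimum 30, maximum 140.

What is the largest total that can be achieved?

Meeting every minimum uses 30+10+0+0+30+10+10+30 = 120 min, leaving 420.
Highest margin per min first: P24 30 > P16 25 > P10 17 > P32 15 > P3 14 > P7 13 > P2 9 > P15 8.
P24: +10 to 40 (cap) — 410 left.
P16 takes 110 more to reach its cap of 110 — 300 left.
P10 takes 20 more to reach its cap of 30 — 280 left.
Give P32 50 more to hit its cap of 50 — 230 left.
P3 takes 50 more to reach its cap of 80 — 180 left.
P7 takes 110 more to reach its cap of 140 — 70 left.
Give P2 50 more to hit its cap of 60 — 20 left.
P15 has room for 180 more but only 20 remain, so it gets 30.
Total = 30×40 + 17×30 + 15×50 + 25×110 + 14×80 + 8×30 + 9×60 + 13×140 = 8930.

8930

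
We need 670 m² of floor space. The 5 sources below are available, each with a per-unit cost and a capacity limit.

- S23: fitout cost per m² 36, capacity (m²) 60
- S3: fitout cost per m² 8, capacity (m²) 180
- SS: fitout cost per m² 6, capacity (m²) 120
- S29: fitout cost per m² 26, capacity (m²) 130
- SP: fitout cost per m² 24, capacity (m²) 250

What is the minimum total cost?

Use sources in increasing cost order.
Take 120 from SS at 6 → need 550 more.
S3 (8): use full 180 → 370 m² to go.
SP at 24: take all 250 m² → 120 still needed.
Take 120 from S29 at 26 to finish.
S23: unused.
Cost = 120×6 + 180×8 + 250×24 + 120×26 = 11280.

11280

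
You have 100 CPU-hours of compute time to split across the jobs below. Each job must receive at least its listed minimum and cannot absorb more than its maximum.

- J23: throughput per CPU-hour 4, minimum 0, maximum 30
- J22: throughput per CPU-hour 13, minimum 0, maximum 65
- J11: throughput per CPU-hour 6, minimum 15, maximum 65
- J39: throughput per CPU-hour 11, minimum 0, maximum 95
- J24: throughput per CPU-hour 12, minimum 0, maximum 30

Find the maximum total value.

Meeting every minimum uses 0+0+15+0+0 = 15 CPU-hours, leaving 85.
Order the jobs by throughput per CPU-hour: J22 13 > J24 12 > J39 11 > J11 6 > J23 4.
J22: +65 to 65 (cap) → 20 left.
J24: +20 (room for 30) → 20. Pool exhausted.
Total = 13×65 + 6×15 + 12×20 = 1175.

1175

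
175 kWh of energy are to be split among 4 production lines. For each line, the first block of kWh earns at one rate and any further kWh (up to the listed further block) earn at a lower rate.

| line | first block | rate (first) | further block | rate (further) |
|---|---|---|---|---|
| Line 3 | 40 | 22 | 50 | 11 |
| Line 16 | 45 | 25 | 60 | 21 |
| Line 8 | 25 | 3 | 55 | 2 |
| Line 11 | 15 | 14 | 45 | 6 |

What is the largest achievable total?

Order all 8 blocks by rate: Line 16/tier1 25 > Line 3/tier1 22 > Line 16/tier2 21 > Line 11/tier1 14 > Line 3/tier2 11 > Line 11/tier2 6 > Line 8/tier1 3 > Line 8/tier2 2.
Fill Line 16 tier1 block (45 at 25) — 130 left.
Line 3 tier1 at 22: fill all 40 — 90 left.
Line 16 tier2 at 21: fill all 60 — 30 left.
Line 11/tier1 (14): +15 — 15 left.
Line 3/tier2: +15 of 50 at 11; pool empty.
Total = 25×45 + 22×40 + 21×60 + 14×15 + 11×15 = 3640.

3640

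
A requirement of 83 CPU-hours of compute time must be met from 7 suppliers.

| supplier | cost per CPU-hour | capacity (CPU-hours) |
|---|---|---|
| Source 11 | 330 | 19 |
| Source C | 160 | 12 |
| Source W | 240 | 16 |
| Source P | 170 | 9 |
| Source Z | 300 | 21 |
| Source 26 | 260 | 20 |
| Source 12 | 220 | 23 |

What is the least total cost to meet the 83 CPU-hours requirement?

Cheapest first:
Source C (160): use full 12 — 71 CPU-hours to go.
Source P (170): use full 9 — 62 CPU-hours to go.
Source 12 (220): use full 23 — 39 CPU-hours to go.
Source W (240): use full 16 — 23 CPU-hours to go.
Source 26 (260): use full 20 — 3 CPU-hours to go.
Source Z at 300: take 3 of its 21 — requirement met.
Source 11: unused.
Cost = 12×160 + 9×170 + 23×220 + 16×240 + 20×260 + 3×300 = 18450.

18450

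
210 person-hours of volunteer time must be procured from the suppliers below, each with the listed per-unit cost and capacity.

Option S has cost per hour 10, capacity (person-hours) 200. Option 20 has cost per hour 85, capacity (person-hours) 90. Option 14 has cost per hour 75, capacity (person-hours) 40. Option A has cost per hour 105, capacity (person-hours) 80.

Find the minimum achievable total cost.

2750

Cheapest first:
Option S at 10: take all 200 person-hours — 10 still needed.
Take 10 from Option 14 at 75 to finish.
Option 20, Option A: unused.
Cost = 200×10 + 10×75 = 2750.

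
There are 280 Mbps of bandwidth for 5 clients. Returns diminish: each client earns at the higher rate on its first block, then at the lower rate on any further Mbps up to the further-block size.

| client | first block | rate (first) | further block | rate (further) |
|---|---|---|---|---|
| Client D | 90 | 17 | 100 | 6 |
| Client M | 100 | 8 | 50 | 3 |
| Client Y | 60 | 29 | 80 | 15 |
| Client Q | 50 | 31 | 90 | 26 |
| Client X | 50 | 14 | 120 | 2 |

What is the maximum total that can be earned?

6990

Treat each block as its own option and order by rate: Client Q/T1 31 > Client Y/T1 29 > Client Q/T2 26 > Client D/T1 17 > Client Y/T2 15 > Client X/T1 14 > Client M/T1 8 > Client D/T2 6 > Client M/T2 3 > Client X/T2 2.
Client Q T1 at 31: fill all 50 → 230 left.
Fill Client Y T1 block (60 at 29) → 170 left.
Fill Client Q T2 block (90 at 26) → 80 left.
80 remain; put them into Client D T1 at 17.
Total = 31×50 + 29×60 + 26×90 + 17×80 = 6990.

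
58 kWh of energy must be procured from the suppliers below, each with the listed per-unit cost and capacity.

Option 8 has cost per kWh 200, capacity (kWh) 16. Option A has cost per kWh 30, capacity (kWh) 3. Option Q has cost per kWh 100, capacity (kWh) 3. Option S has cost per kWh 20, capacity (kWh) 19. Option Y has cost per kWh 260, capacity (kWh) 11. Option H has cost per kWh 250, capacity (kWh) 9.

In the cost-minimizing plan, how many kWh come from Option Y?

Use suppliers in increasing cost order.
Take 19 from Option S at 20 → need 39 more.
Option A (30): use full 3 → 36 kWh to go.
Option Q at 100: take all 3 kWh → 33 still needed.
Take 16 from Option 8 at 200 → need 17 more.
Take 9 from Option H at 250 → need 8 more.
Option Y (260): take the remaining 8 → done.

8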